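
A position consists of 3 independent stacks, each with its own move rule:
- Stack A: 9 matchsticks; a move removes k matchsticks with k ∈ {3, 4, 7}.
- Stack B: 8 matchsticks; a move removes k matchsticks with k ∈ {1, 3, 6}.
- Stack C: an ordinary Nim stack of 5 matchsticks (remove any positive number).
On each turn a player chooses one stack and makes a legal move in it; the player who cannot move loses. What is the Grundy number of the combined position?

4

For stack A, compute g(0), g(1), … with moves {3, 4, 7}:
g(0) = mex{} = 0
g(1) = mex{} = 0
g(2) = mex{} = 0
g(3) = mex{0} = 1
g(4) = mex{0} = 1
g(5) = mex{0} = 1
g(6) = mex{0,1} = 2
g(7) = mex{0,1} = 2
g(8) = mex{0,1} = 2
g(9) = mex{0,1,2} = 3
So g(9) = 3.
Grundy values for stack B (subtraction set {1, 3, 6}):
k:     0  1  2  3  4  5  6  7  8
g(k):  0  1  0  1  0  1  2  3  2
So g(8) = 2.
Stack C is a plain Nim stack of size 5, so its Grundy value is 5.
The value of a disjunctive sum is the nim-sum of the parts.
Combined value = 3 XOR 2 XOR 5 = 4.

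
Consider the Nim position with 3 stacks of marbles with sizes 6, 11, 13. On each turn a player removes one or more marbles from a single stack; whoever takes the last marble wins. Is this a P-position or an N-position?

Bitwise XOR of the heap sizes:
  0110  (6)
  1011  (11)
  1101  (13)
  ----
  0000  (0)
The nim-sum is 0, so this is a P-position: the player to move is in a losing position under optimal play.

P-position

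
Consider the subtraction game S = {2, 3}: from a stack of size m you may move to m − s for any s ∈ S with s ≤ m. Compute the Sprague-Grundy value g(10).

Grundy values for subtraction set {2, 3}:
k:     0  1  2  3  4  5  6  7  8  9 10
g(k):  0  0  1  1  2  0  0  1  1  2  0
So g(10) = 0.

0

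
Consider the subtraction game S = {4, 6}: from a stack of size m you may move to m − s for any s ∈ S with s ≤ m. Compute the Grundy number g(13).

0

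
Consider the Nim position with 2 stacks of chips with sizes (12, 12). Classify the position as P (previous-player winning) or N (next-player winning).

Compute the nim-sum pairwise:
12 XOR 12 = 0
The nim-sum is 0, so this is a P-position: the player to move is in a losing position under optimal play.

P-position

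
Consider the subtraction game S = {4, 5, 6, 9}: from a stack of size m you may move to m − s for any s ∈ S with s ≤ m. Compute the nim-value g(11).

2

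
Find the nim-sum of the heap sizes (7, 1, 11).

13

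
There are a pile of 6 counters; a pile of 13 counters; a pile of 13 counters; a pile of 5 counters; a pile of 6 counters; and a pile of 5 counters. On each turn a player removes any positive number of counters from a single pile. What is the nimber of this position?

Nim-sum: 6 XOR 13 XOR 13 XOR 5 XOR 6 XOR 5 = 0.

0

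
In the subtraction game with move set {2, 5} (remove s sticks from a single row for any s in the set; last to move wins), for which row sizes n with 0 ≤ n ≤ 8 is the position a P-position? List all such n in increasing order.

0, 1, 4, 7, 8

Grundy values for subtraction set {2, 5}:
g(0) = mex{} = 0
g(1) = mex{} = 0
g(2) = mex{0} = 1
g(3) = mex{0} = 1
g(4) = mex{1} = 0
g(5) = mex{0,1} = 2
g(6) = mex{0} = 1
g(7) = mex{1,2} = 0
g(8) = mex{1} = 0
The P-positions (g = 0) in 0..8 are 0, 1, 4, 7, 8.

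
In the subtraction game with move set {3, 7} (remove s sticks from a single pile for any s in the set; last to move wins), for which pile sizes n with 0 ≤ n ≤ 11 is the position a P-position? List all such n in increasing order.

0, 1, 2, 6, 10, 11

Compute g(0), g(1), … for moves {3, 7}:
g(0) = mex{} = 0
g(1) = mex{} = 0
g(2) = mex{} = 0
g(3) = mex{0} = 1
g(4) = mex{0} = 1
g(5) = mex{0} = 1
g(6) = mex{1} = 0
g(7) = mex{0,1} = 2
g(8) = mex{0,1} = 2
g(9) = mex{0} = 1
g(10) = mex{1,2} = 0
g(11) = mex{1,2} = 0
The P-positions (g = 0) in 0..11 are 0, 1, 2, 6, 10, 11.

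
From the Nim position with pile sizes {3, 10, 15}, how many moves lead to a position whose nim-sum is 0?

1

Nim-sum: 3 ⊕ 10 ⊕ 15 = 6.
The overall nim-sum is X = 6. A pile of size p has a winning move iff p XOR X < p (reduce it to p XOR X).
  3: 3 XOR 6 = 5 ≥ 3 — no move.
  10: 10 XOR 6 = 12 ≥ 10 — no move.
  15: 15 XOR 6 = 9 < 15 — winning move (to 9).
That gives 1 winning move.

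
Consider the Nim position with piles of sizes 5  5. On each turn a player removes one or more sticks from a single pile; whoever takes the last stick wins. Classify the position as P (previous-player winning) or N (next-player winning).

Nim-sum: 5 ⊕ 5 = 0.
The nim-sum is 0, so this is a P-position: the player to move is in a losing position under optimal play.

P-position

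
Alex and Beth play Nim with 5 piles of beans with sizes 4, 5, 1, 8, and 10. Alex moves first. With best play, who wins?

Alex wins

Bitwise XOR of the heap sizes:
  0100  (4)
  0101  (5)
  0001  (1)
  1000  (8)
  1010  (10)
  ----
  0010  (2)
The nim-sum is 2 ≠ 0, so this is an N-position: the player to move can win; Alex has a winning move.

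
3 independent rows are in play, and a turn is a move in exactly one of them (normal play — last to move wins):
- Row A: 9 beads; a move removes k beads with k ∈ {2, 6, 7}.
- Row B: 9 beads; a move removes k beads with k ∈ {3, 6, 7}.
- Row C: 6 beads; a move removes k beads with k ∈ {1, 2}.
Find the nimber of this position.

Build the Grundy sequence for row A with g(k) = mex{g(k−s) : s ∈ {2, 6, 7}, s ≤ k}:
k:     0  1  2  3  4  5  6  7  8  9
g(k):  0  0  1  1  0  0  1  1  2  0
So g(9) = 0.
Grundy values for row B (subtraction set {3, 6, 7}):
k:     0  1  2  3  4  5  6  7  8  9
g(k):  0  0  0  1  1  1  2  2  2  3
So g(9) = 3.
Build the Grundy sequence for row C with g(k) = mex{g(k−s) : s ∈ {1, 2}, s ≤ k}:
k:     0  1  2  3  4  5  6
g(k):  0  1  2  0  1  2  0
So g(6) = 0.
The value of a disjunctive sum is the nim-sum of the parts.
Combined value = 0 ⊕ 3 ⊕ 0 = 3.

3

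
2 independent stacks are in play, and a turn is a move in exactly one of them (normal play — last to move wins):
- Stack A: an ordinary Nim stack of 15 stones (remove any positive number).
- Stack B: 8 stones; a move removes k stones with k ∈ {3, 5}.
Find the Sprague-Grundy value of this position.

15

Stack A is a plain Nim stack of size 15, so its Grundy value is 15.
For stack B, compute g(0), g(1), … with moves {3, 5}:
k:     0  1  2  3  4  5  6  7  8
g(k):  0  0  0  1  1  1  2  2  0
So g(8) = 0.
The value of a disjunctive sum is the nim-sum of the parts.
Combined value = 15 XOR 0 = 15.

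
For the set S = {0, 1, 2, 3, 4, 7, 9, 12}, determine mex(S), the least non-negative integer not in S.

The values 0, 1, 2, 3, 4 are all present; 5 is the first non-negative integer missing from the set.

5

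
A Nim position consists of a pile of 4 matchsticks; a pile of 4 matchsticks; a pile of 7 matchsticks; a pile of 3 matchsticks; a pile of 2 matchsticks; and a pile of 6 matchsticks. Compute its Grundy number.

Compute the nim-sum pairwise:
4 ⊕ 4 = 0
0 ⊕ 7 = 7
7 ⊕ 3 = 4
4 ⊕ 2 = 6
6 ⊕ 6 = 0

0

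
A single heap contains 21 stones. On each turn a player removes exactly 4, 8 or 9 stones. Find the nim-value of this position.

2

Build the Grundy sequence with g(k) = mex{g(k−s) : s ∈ {4, 8, 9}, s ≤ k}:
k:     0  1  2  3  4  5  6  7  8  9 10 11 12 13 14 15 16 17 18 19 20 21
g(k):  0  0  0  0  1  1  1  1  2  2  2  2  3  0  0  0  0  1  1  1  1  2
So g(21) = 2.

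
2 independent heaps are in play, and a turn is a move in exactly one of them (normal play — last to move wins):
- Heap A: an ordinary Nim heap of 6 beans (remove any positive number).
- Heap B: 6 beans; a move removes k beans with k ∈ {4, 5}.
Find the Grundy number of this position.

7

Heap A is a plain Nim heap of size 6, so its Grundy value is 6.
Build the Grundy sequence for heap B with g(k) = mex{g(k−s) : s ∈ {4, 5}, s ≤ k}:
g(0) = mex{} = 0
g(1) = mex{} = 0
g(2) = mex{} = 0
g(3) = mex{} = 0
g(4) = mex{0} = 1
g(5) = mex{0} = 1
g(6) = mex{0} = 1
So g(6) = 1.
By the Sprague-Grundy theorem, the Grundy value of a sum of independent games is the XOR of the component values.
Combined value = 6 ⊕ 1 = 7.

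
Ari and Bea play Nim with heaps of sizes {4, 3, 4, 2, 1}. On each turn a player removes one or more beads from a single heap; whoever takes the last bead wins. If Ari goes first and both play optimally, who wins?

Bitwise XOR of the heap sizes:
  100  (4)
  011  (3)
  100  (4)
  010  (2)
  001  (1)
  ---
  000  (0)
The nim-sum is 0, so this is a P-position: the player to move is in a losing position under optimal play; Ari is about to move from it and so loses — Bea wins.

Bea wins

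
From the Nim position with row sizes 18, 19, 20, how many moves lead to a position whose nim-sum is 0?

Compute the nim-sum pairwise:
18 XOR 19 = 1
1 XOR 20 = 21
The overall nim-sum is X = 21. A row of size p has a winning move iff p XOR X < p (reduce it to p XOR X).
  18: 18 XOR 21 = 7 < 18 — winning move (to 7).
  19: 19 XOR 21 = 6 < 19 — winning move (to 6).
  20: 20 XOR 21 = 1 < 20 — winning move (to 1).
That gives 3 winning moves.

3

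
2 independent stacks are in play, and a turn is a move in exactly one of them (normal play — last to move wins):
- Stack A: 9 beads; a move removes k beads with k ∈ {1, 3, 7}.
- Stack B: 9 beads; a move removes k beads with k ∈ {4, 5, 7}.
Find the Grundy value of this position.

3

For stack A, compute g(0), g(1), … with moves {1, 3, 7}:
g(0) = mex{} = 0
g(1) = mex{0} = 1
g(2) = mex{1} = 0
g(3) = mex{0} = 1
g(4) = mex{1} = 0
g(5) = mex{0} = 1
g(6) = mex{1} = 0
g(7) = mex{0} = 1
g(8) = mex{1} = 0
g(9) = mex{0} = 1
So g(9) = 1.
Build the Grundy sequence for stack B with g(k) = mex{g(k−s) : s ∈ {4, 5, 7}, s ≤ k}:
g(0) = mex{} = 0
g(1) = mex{} = 0
g(2) = mex{} = 0
g(3) = mex{} = 0
g(4) = mex{0} = 1
g(5) = mex{0} = 1
g(6) = mex{0} = 1
g(7) = mex{0} = 1
g(8) = mex{0,1} = 2
g(9) = mex{0,1} = 2
So g(9) = 2.
By the Sprague-Grundy theorem, the Grundy value of a sum of independent games is the XOR of the component values.
Combined value = 1 XOR 2 = 3.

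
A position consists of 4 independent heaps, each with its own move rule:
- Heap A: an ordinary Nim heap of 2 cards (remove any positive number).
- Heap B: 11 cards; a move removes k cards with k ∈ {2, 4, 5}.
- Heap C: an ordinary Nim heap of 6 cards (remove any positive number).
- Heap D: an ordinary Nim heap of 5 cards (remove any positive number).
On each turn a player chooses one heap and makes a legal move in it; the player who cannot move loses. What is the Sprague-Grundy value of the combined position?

Heap A is a plain Nim heap of size 2, so its Grundy value is 2.
Build the Grundy sequence for heap B with g(k) = mex{g(k−s) : s ∈ {2, 4, 5}, s ≤ k}:
k:     0  1  2  3  4  5  6  7  8  9 10 11
g(k):  0  0  1  1  2  2  3  0  0  1  1  2
So g(11) = 2.
Heap C is a plain Nim heap of size 6, so its Grundy value is 6.
Heap D is a plain Nim heap of size 5, so its Grundy value is 5.
The value of a disjunctive sum is the nim-sum of the parts.
Combined value = 2 ⊕ 2 ⊕ 6 ⊕ 5 = 3.

3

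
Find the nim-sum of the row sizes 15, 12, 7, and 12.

8

Compute the nim-sum pairwise:
15 ⊕ 12 = 3
3 ⊕ 7 = 4
4 ⊕ 12 = 8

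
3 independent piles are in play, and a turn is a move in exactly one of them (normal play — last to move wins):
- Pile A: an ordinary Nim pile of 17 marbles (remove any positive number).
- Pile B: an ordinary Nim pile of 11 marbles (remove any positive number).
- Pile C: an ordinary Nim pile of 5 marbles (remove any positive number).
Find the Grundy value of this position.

31

Pile A is a plain Nim pile of size 17, so its Grundy value is 17.
Pile B is a plain Nim pile of size 11, so its Grundy value is 11.
Pile C is a plain Nim pile of size 5, so its Grundy value is 5.
The value of a disjunctive sum is the nim-sum of the parts.
Combined value = 17 ⊕ 11 ⊕ 5 = 31.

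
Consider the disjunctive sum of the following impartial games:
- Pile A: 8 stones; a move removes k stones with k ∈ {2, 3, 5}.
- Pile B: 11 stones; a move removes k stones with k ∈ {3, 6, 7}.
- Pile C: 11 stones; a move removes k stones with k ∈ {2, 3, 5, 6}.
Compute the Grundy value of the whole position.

1

Build the Grundy sequence for pile A with g(k) = mex{g(k−s) : s ∈ {2, 3, 5}, s ≤ k}:
g(0) = mex{} = 0
g(1) = mex{} = 0
g(2) = mex{0} = 1
g(3) = mex{0} = 1
g(4) = mex{0,1} = 2
g(5) = mex{0,1} = 2
g(6) = mex{0,1,2} = 3
g(7) = mex{1,2} = 0
g(8) = mex{1,2,3} = 0
So g(8) = 0.
Build the Grundy sequence for pile B with g(k) = mex{g(k−s) : s ∈ {3, 6, 7}, s ≤ k}:
k:     0  1  2  3  4  5  6  7  8  9 10 11
g(k):  0  0  0  1  1  1  2  2  2  3  0  0
So g(11) = 0.
Build the Grundy sequence for pile C with g(k) = mex{g(k−s) : s ∈ {2, 3, 5, 6}, s ≤ k}:
k:     0  1  2  3  4  5  6  7  8  9 10 11
g(k):  0  0  1  1  2  2  3  3  0  0  1  1
So g(11) = 1.
By the Sprague-Grundy theorem, the Grundy value of a sum of independent games is the XOR of the component values.
Combined value = 0 ⊕ 0 ⊕ 1 = 1.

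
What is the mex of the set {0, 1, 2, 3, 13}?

The values 0, 1, 2, 3 are all present; 4 is the first non-negative integer missing from the set.

4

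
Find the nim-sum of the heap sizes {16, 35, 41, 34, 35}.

27

Compute the nim-sum pairwise:
16 ⊕ 35 = 51
51 ⊕ 41 = 26
26 ⊕ 34 = 56
56 ⊕ 35 = 27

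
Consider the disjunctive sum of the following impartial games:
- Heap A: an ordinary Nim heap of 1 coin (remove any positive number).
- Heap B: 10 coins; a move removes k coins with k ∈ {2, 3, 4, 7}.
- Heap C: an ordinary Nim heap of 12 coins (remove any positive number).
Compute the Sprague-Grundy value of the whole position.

15

Heap A is a plain Nim heap of size 1, so its Grundy value is 1.
For heap B, compute g(0), g(1), … with moves {2, 3, 4, 7}:
k:     0  1  2  3  4  5  6  7  8  9 10
g(k):  0  0  1  1  2  2  0  3  1  4  2
So g(10) = 2.
Heap C is a plain Nim heap of size 12, so its Grundy value is 12.
By the Sprague-Grundy theorem, the Grundy value of a sum of independent games is the XOR of the component values.
Combined value = 1 XOR 2 XOR 12 = 15.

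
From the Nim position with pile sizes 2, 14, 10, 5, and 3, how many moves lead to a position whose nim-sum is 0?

Compute the nim-sum pairwise:
2 ⊕ 14 = 12
12 ⊕ 10 = 6
6 ⊕ 5 = 3
3 ⊕ 3 = 0
The nim-sum is already 0, so every move leaves a nonzero nim-sum — there are no winning moves.

0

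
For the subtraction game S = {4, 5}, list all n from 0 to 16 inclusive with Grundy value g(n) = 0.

Compute g(0), g(1), … for moves {4, 5}:
k:     0  1  2  3  4  5  6  7  8  9 10 11 12 13 14 15 16
g(k):  0  0  0  0  1  1  1  1  2  0  0  0  0  1  1  1  1
The P-positions (g = 0) in 0..16 are 0, 1, 2, 3, 9, 10, 11, 12.

0, 1, 2, 3, 9, 10, 11, 12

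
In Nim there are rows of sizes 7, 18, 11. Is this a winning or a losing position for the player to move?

Winning position

Nim-sum: 7 ^ 18 ^ 11 = 30.
The nim-sum is 30 ≠ 0, so this is an N-position: the player to move can win.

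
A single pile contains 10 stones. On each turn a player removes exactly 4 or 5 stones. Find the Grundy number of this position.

Build the Grundy sequence with g(k) = mex{g(k−s) : s ∈ {4, 5}, s ≤ k}:
g(0) = mex{} = 0
g(1) = mex{} = 0
g(2) = mex{} = 0
g(3) = mex{} = 0
g(4) = mex{0} = 1
g(5) = mex{0} = 1
g(6) = mex{0} = 1
g(7) = mex{0} = 1
g(8) = mex{0,1} = 2
g(9) = mex{1} = 0
g(10) = mex{1} = 0
So g(10) = 0.

0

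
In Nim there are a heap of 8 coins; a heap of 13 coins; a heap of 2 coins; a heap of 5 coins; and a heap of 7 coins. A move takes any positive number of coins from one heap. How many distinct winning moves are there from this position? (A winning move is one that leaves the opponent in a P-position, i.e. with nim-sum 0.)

3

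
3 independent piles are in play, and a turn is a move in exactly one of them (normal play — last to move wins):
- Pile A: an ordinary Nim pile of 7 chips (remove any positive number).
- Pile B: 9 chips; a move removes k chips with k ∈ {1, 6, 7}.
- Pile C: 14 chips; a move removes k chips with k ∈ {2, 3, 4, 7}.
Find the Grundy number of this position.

Pile A is a plain Nim pile of size 7, so its Grundy value is 7.
Grundy values for pile B (subtraction set {1, 6, 7}):
g(0) = mex{} = 0
g(1) = mex{0} = 1
g(2) = mex{1} = 0
g(3) = mex{0} = 1
g(4) = mex{1} = 0
g(5) = mex{0} = 1
g(6) = mex{0,1} = 2
g(7) = mex{0,1,2} = 3
g(8) = mex{0,1,3} = 2
g(9) = mex{0,1,2} = 3
So g(9) = 3.
Grundy values for pile C (subtraction set {2, 3, 4, 7}):
g(0) = mex{} = 0
g(1) = mex{} = 0
g(2) = mex{0} = 1
g(3) = mex{0} = 1
g(4) = mex{0,1} = 2
g(5) = mex{0,1} = 2
g(6) = mex{1,2} = 0
g(7) = mex{0,1,2} = 3
g(8) = mex{0,2} = 1
g(9) = mex{0,1,2,3} = 4
g(10) = mex{0,1,3} = 2
g(11) = mex{1,2,3,4} = 0
g(12) = mex{1,2,4} = 0
g(13) = mex{0,2,4} = 1
g(14) = mex{0,2,3} = 1
So g(14) = 1.
The value of a disjunctive sum is the nim-sum of the parts.
Combined value = 7 XOR 3 XOR 1 = 5.

5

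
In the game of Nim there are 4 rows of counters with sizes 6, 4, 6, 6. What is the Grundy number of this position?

2

Compute the nim-sum pairwise:
6 XOR 4 = 2
2 XOR 6 = 4
4 XOR 6 = 2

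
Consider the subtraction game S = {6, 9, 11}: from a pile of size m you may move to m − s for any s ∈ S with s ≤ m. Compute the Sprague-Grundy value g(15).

Build the Grundy sequence with g(k) = mex{g(k−s) : s ∈ {6, 9, 11}, s ≤ k}:
k:     0  1  2  3  4  5  6  7  8  9 10 11 12 13 14 15
g(k):  0  0  0  0  0  0  1  1  1  1  1  1  2  2  2  2
So g(15) = 2.

2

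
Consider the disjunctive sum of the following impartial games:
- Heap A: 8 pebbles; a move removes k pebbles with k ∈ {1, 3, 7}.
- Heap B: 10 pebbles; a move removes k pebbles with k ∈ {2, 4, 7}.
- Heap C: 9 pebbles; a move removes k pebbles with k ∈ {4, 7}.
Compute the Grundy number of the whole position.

0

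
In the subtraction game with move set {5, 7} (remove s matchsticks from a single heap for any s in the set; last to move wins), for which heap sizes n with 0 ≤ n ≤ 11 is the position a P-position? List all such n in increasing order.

0, 1, 2, 3, 4

Build the Grundy sequence with g(k) = mex{g(k−s) : s ∈ {5, 7}, s ≤ k}:
k:     0  1  2  3  4  5  6  7  8  9 10 11
g(k):  0  0  0  0  0  1  1  1  1  1  2  2
The P-positions (g = 0) in 0..11 are 0, 1, 2, 3, 4.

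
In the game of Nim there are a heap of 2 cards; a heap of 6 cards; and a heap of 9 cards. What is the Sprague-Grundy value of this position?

13

Bitwise XOR of the heap sizes:
  0010  (2)
  0110  (6)
  1001  (9)
  ----
  1101  (13)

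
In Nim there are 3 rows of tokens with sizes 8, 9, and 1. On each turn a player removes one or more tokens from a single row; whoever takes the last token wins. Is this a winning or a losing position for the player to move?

Losing position

Compute the nim-sum pairwise:
8 ^ 9 = 1
1 ^ 1 = 0
The nim-sum is 0, so this is a P-position: the player to move is in a losing position under optimal play.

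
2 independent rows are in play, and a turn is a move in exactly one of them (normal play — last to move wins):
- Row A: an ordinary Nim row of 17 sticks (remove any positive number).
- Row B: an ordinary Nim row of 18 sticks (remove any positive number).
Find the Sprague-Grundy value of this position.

3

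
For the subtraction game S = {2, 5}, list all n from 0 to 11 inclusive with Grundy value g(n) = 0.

0, 1, 4, 7, 8, 11

Grundy values for subtraction set {2, 5}:
g(0) = mex{} = 0
g(1) = mex{} = 0
g(2) = mex{0} = 1
g(3) = mex{0} = 1
g(4) = mex{1} = 0
g(5) = mex{0,1} = 2
g(6) = mex{0} = 1
g(7) = mex{1,2} = 0
g(8) = mex{1} = 0
g(9) = mex{0} = 1
g(10) = mex{0,2} = 1
g(11) = mex{1} = 0
The P-positions (g = 0) in 0..11 are 0, 1, 4, 7, 8, 11.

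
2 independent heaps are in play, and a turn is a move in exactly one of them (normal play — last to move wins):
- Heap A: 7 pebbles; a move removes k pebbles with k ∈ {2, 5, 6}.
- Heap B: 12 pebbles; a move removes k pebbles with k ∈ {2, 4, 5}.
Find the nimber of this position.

1

For heap A, compute g(0), g(1), … with moves {2, 5, 6}:
g(0) = mex{} = 0
g(1) = mex{} = 0
g(2) = mex{0} = 1
g(3) = mex{0} = 1
g(4) = mex{1} = 0
g(5) = mex{0,1} = 2
g(6) = mex{0} = 1
g(7) = mex{0,1,2} = 3
So g(7) = 3.
Build the Grundy sequence for heap B with g(k) = mex{g(k−s) : s ∈ {2, 4, 5}, s ≤ k}:
k:     0  1  2  3  4  5  6  7  8  9 10 11 12
g(k):  0  0  1  1  2  2  3  0  0  1  1  2  2
So g(12) = 2.
By the Sprague-Grundy theorem, the Grundy value of a sum of independent games is the XOR of the component values.
Combined value = 3 XOR 2 = 1.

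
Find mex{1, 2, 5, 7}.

0 is not in the set, so the mex is 0.

0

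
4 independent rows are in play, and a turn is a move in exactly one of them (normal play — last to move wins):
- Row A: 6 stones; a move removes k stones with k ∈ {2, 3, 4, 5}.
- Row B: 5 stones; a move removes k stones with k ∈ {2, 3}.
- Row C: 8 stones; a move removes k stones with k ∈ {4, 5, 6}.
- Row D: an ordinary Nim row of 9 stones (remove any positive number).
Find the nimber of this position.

For row A, compute g(0), g(1), … with moves {2, 3, 4, 5}:
k:     0  1  2  3  4  5  6
g(k):  0  0  1  1  2  2  3
So g(6) = 3.
Build the Grundy sequence for row B with g(k) = mex{g(k−s) : s ∈ {2, 3}, s ≤ k}:
g(0) = mex{} = 0
g(1) = mex{} = 0
g(2) = mex{0} = 1
g(3) = mex{0} = 1
g(4) = mex{0,1} = 2
g(5) = mex{1} = 0
So g(5) = 0.
Build the Grundy sequence for row C with g(k) = mex{g(k−s) : s ∈ {4, 5, 6}, s ≤ k}:
k:     0  1  2  3  4  5  6  7  8
g(k):  0  0  0  0  1  1  1  1  2
So g(8) = 2.
Row D is a plain Nim row of size 9, so its Grundy value is 9.
The value of a disjunctive sum is the nim-sum of the parts.
Combined value = 3 ⊕ 0 ⊕ 2 ⊕ 9 = 8.

8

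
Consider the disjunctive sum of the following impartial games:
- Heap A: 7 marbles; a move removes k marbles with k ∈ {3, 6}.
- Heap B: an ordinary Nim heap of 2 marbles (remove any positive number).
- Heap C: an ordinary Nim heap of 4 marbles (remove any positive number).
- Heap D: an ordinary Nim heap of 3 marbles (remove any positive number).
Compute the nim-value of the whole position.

7

Grundy values for heap A (subtraction set {3, 6}):
k:     0  1  2  3  4  5  6  7
g(k):  0  0  0  1  1  1  2  2
So g(7) = 2.
Heap B is a plain Nim heap of size 2, so its Grundy value is 2.
Heap C is a plain Nim heap of size 4, so its Grundy value is 4.
Heap D is a plain Nim heap of size 3, so its Grundy value is 3.
By the Sprague-Grundy theorem, the Grundy value of a sum of independent games is the XOR of the component values.
Combined value = 2 ⊕ 2 ⊕ 4 ⊕ 3 = 7.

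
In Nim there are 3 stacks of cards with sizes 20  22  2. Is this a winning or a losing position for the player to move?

Losing position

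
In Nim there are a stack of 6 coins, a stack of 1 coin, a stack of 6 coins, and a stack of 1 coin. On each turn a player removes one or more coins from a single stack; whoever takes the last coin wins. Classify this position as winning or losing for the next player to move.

Nim-sum: 6 XOR 1 XOR 6 XOR 1 = 0.
The nim-sum is 0, so this is a P-position: the player to move is in a losing position under optimal play.

Losing position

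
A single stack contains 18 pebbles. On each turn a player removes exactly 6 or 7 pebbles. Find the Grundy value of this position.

0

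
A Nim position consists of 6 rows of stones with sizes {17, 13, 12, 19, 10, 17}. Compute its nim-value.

24

Nim-sum: 17 XOR 13 XOR 12 XOR 19 XOR 10 XOR 17 = 24.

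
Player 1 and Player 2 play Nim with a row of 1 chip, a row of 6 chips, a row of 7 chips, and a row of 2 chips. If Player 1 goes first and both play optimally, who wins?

Nim-sum: 1 XOR 6 XOR 7 XOR 2 = 2.
The nim-sum is 2 ≠ 0, so this is an N-position: the player to move can win; Player 1 has a winning move.

Player 1 wins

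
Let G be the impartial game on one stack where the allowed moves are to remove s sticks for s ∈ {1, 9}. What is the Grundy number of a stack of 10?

Build the Grundy sequence with g(k) = mex{g(k−s) : s ∈ {1, 9}, s ≤ k}:
g(0) = mex{} = 0
g(1) = mex{0} = 1
g(2) = mex{1} = 0
g(3) = mex{0} = 1
g(4) = mex{1} = 0
g(5) = mex{0} = 1
g(6) = mex{1} = 0
g(7) = mex{0} = 1
g(8) = mex{1} = 0
g(9) = mex{0} = 1
g(10) = mex{1} = 0
So g(10) = 0.

0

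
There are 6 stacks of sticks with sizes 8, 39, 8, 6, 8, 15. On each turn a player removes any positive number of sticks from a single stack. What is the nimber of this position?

38

Bitwise XOR of the heap sizes:
  001000  (8)
  100111  (39)
  001000  (8)
  000110  (6)
  001000  (8)
  001111  (15)
  ------
  100110  (38)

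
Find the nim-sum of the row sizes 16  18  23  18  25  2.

Compute the nim-sum pairwise:
16 ^ 18 = 2
2 ^ 23 = 21
21 ^ 18 = 7
7 ^ 25 = 30
30 ^ 2 = 28

28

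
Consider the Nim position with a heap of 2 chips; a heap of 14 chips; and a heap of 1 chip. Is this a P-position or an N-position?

N-position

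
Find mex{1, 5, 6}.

0 is not in the set, so the mex is 0.

0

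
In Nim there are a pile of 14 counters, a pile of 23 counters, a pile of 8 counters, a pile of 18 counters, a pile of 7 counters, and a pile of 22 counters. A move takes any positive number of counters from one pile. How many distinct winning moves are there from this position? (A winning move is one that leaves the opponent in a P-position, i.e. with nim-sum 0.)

In binary:
  01110  (14)
  10111  (23)
  01000  (8)
  10010  (18)
  00111  (7)
  10110  (22)
  -----
  10010  (18)
The overall nim-sum is X = 18. A pile of size p has a winning move iff p XOR X < p (reduce it to p XOR X).
  14: 14 XOR 18 = 28 ≥ 14 — no move.
  23: 23 XOR 18 = 5 < 23 — winning move (to 5).
  8: 8 XOR 18 = 26 ≥ 8 — no move.
  18: 18 XOR 18 = 0 < 18 — winning move (to 0).
  7: 7 XOR 18 = 21 ≥ 7 — no move.
  22: 22 XOR 18 = 4 < 22 — winning move (to 4).
That gives 3 winning moves.

3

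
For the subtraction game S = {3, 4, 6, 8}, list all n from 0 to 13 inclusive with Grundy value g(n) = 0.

0, 1, 2, 11, 12, 13

Compute g(0), g(1), … for moves {3, 4, 6, 8}:
k:     0  1  2  3  4  5  6  7  8  9 10 11 12 13
g(k):  0  0  0  1  1  1  2  2  2  3  3  0  0  0
The P-positions (g = 0) in 0..13 are 0, 1, 2, 11, 12, 13.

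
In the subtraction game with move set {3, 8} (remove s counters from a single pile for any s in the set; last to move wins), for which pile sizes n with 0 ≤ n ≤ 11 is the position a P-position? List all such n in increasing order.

0, 1, 2, 6, 7, 11

Compute g(0), g(1), … for moves {3, 8}:
k:     0  1  2  3  4  5  6  7  8  9 10 11
g(k):  0  0  0  1  1  1  0  0  2  1  1  0
The P-positions (g = 0) in 0..11 are 0, 1, 2, 6, 7, 11.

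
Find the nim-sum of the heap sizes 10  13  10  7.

10

Compute the nim-sum pairwise:
10 ^ 13 = 7
7 ^ 10 = 13
13 ^ 7 = 10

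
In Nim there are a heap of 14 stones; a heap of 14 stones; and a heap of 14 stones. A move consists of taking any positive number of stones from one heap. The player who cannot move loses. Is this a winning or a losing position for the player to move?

Winning position

Compute the nim-sum pairwise:
14 ^ 14 = 0
0 ^ 14 = 14
The nim-sum is 14 ≠ 0, so this is an N-position: the player to move can win.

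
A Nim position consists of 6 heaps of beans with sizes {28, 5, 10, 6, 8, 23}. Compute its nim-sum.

10

Bitwise XOR of the heap sizes:
  11100  (28)
  00101  (5)
  01010  (10)
  00110  (6)
  01000  (8)
  10111  (23)
  -----
  01010  (10)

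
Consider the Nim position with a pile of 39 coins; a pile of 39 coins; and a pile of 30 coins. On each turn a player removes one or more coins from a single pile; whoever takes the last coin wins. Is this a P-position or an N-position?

N-position

Nim-sum: 39 ^ 39 ^ 30 = 30.
The nim-sum is 30 ≠ 0, so this is an N-position: the player to move can win.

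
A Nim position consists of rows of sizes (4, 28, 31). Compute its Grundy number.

7

Bitwise XOR of the heap sizes:
  00100  (4)
  11100  (28)
  11111  (31)
  -----
  00111  (7)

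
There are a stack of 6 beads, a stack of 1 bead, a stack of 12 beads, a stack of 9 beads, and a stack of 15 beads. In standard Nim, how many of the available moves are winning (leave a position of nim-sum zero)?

3

In binary:
  0110  (6)
  0001  (1)
  1100  (12)
  1001  (9)
  1111  (15)
  ----
  1101  (13)
The overall nim-sum is X = 13. A stack of size p has a winning move iff p XOR X < p (reduce it to p XOR X).
  6: 6 XOR 13 = 11 ≥ 6 — no move.
  1: 1 XOR 13 = 12 ≥ 1 — no move.
  12: 12 XOR 13 = 1 < 12 — winning move (to 1).
  9: 9 XOR 13 = 4 < 9 — winning move (to 4).
  15: 15 XOR 13 = 2 < 15 — winning move (to 2).
That gives 3 winning moves.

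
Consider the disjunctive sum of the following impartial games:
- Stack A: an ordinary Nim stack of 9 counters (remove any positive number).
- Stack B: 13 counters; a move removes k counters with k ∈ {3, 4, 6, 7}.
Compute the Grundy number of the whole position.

Stack A is a plain Nim stack of size 9, so its Grundy value is 9.
For stack B, compute g(0), g(1), … with moves {3, 4, 6, 7}:
k:     0  1  2  3  4  5  6  7  8  9 10 11 12 13
g(k):  0  0  0  1  1  1  2  2  2  3  0  0  0  1
So g(13) = 1.
The value of a disjunctive sum is the nim-sum of the parts.
Combined value = 9 ⊕ 1 = 8.

8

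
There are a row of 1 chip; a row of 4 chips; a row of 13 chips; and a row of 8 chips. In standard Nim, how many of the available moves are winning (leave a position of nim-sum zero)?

Nim-sum: 1 ⊕ 4 ⊕ 13 ⊕ 8 = 0.
The nim-sum is already 0, so every move leaves a nonzero nim-sum — there are no winning moves.

0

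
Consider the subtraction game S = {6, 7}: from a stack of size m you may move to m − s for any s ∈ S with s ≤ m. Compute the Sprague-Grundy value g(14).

Build the Grundy sequence with g(k) = mex{g(k−s) : s ∈ {6, 7}, s ≤ k}:
k:     0  1  2  3  4  5  6  7  8  9 10 11 12 13 14
g(k):  0  0  0  0  0  0  1  1  1  1  1  1  2  0  0
So g(14) = 0.

0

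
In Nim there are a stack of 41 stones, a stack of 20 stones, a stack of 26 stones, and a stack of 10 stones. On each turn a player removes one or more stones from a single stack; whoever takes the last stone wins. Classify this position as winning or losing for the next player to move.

Winning position

Write each in binary and XOR column by column:
  101001  (41)
  010100  (20)
  011010  (26)
  001010  (10)
  ------
  101101  (45)
The nim-sum is 45 ≠ 0, so this is an N-position: the player to move can win.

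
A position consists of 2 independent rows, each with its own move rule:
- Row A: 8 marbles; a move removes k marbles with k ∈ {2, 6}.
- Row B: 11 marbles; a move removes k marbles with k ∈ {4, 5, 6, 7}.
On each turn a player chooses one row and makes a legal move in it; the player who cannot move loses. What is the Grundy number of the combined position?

Grundy values for row A (subtraction set {2, 6}):
g(0) = mex{} = 0
g(1) = mex{} = 0
g(2) = mex{0} = 1
g(3) = mex{0} = 1
g(4) = mex{1} = 0
g(5) = mex{1} = 0
g(6) = mex{0} = 1
g(7) = mex{0} = 1
g(8) = mex{1} = 0
So g(8) = 0.
For row B, compute g(0), g(1), … with moves {4, 5, 6, 7}:
g(0) = mex{} = 0
g(1) = mex{} = 0
g(2) = mex{} = 0
g(3) = mex{} = 0
g(4) = mex{0} = 1
g(5) = mex{0} = 1
g(6) = mex{0} = 1
g(7) = mex{0} = 1
g(8) = mex{0,1} = 2
g(9) = mex{0,1} = 2
g(10) = mex{0,1} = 2
g(11) = mex{1} = 0
So g(11) = 0.
The value of a disjunctive sum is the nim-sum of the parts.
Combined value = 0 XOR 0 = 0.

0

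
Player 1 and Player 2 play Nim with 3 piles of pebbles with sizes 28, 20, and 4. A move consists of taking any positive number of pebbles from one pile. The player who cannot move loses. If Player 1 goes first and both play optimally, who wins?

Nim-sum: 28 ⊕ 20 ⊕ 4 = 12.
The nim-sum is 12 ≠ 0, so this is an N-position: the player to move can win; Player 1 has a winning move.

Player 1 wins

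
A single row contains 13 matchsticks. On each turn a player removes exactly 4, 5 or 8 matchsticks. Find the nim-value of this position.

0

Build the Grundy sequence with g(k) = mex{g(k−s) : s ∈ {4, 5, 8}, s ≤ k}:
g(0) = mex{} = 0
g(1) = mex{} = 0
g(2) = mex{} = 0
g(3) = mex{} = 0
g(4) = mex{0} = 1
g(5) = mex{0} = 1
g(6) = mex{0} = 1
g(7) = mex{0} = 1
g(8) = mex{0,1} = 2
g(9) = mex{0,1} = 2
g(10) = mex{0,1} = 2
g(11) = mex{0,1} = 2
g(12) = mex{1,2} = 0
g(13) = mex{1,2} = 0
So g(13) = 0.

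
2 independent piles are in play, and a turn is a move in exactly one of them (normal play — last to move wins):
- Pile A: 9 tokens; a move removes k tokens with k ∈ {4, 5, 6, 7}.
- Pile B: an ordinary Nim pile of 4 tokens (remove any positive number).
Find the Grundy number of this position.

6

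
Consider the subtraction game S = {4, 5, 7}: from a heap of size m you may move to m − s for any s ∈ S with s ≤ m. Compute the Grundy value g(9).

2

Compute g(0), g(1), … for moves {4, 5, 7}:
k:     0  1  2  3  4  5  6  7  8  9
g(k):  0  0  0  0  1  1  1  1  2  2
So g(9) = 2.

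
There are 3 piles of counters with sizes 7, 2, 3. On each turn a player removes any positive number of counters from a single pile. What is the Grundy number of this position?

6

Compute the nim-sum pairwise:
7 XOR 2 = 5
5 XOR 3 = 6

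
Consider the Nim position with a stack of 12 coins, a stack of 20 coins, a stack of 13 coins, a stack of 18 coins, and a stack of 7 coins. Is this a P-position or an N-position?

Write each in binary and XOR column by column:
  01100  (12)
  10100  (20)
  01101  (13)
  10010  (18)
  00111  (7)
  -----
  00000  (0)
The nim-sum is 0, so this is a P-position: the player to move is in a losing position under optimal play.

P-position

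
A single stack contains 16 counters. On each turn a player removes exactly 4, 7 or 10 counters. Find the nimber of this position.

Compute g(0), g(1), … for moves {4, 7, 10}:
k:     0  1  2  3  4  5  6  7  8  9 10 11 12 13 14 15 16
g(k):  0  0  0  0  1  1  1  1  2  2  2  2  3  3  0  0  0
So g(16) = 0.

0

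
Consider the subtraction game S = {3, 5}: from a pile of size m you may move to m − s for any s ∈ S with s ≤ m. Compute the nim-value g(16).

Grundy values for subtraction set {3, 5}:
k:     0  1  2  3  4  5  6  7  8  9 10 11 12 13 14 15 16
g(k):  0  0  0  1  1  1  2  2  0  0  0  1  1  1  2  2  0
So g(16) = 0.

0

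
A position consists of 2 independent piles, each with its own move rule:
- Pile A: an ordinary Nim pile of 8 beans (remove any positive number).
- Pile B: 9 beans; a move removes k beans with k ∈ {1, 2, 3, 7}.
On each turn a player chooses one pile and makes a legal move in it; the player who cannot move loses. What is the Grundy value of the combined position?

Pile A is a plain Nim pile of size 8, so its Grundy value is 8.
For pile B, compute g(0), g(1), … with moves {1, 2, 3, 7}:
g(0) = mex{} = 0
g(1) = mex{0} = 1
g(2) = mex{0,1} = 2
g(3) = mex{0,1,2} = 3
g(4) = mex{1,2,3} = 0
g(5) = mex{0,2,3} = 1
g(6) = mex{0,1,3} = 2
g(7) = mex{0,1,2} = 3
g(8) = mex{1,2,3} = 0
g(9) = mex{0,2,3} = 1
So g(9) = 1.
By the Sprague-Grundy theorem, the Grundy value of a sum of independent games is the XOR of the component values.
Combined value = 8 ⊕ 1 = 9.

9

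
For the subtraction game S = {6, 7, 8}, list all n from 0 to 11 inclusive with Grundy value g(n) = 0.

0, 1, 2, 3, 4, 5

Compute g(0), g(1), … for moves {6, 7, 8}:
g(0) = mex{} = 0
g(1) = mex{} = 0
g(2) = mex{} = 0
g(3) = mex{} = 0
g(4) = mex{} = 0
g(5) = mex{} = 0
g(6) = mex{0} = 1
g(7) = mex{0} = 1
g(8) = mex{0} = 1
g(9) = mex{0} = 1
g(10) = mex{0} = 1
g(11) = mex{0} = 1
The P-positions (g = 0) in 0..11 are 0, 1, 2, 3, 4, 5.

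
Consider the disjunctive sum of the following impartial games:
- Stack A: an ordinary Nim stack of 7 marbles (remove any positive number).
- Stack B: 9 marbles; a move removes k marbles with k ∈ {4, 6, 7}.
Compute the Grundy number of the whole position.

Stack A is a plain Nim stack of size 7, so its Grundy value is 7.
Grundy values for stack B (subtraction set {4, 6, 7}):
k:     0  1  2  3  4  5  6  7  8  9
g(k):  0  0  0  0  1  1  1  1  2  2
So g(9) = 2.
By the Sprague-Grundy theorem, the Grundy value of a sum of independent games is the XOR of the component values.
Combined value = 7 XOR 2 = 5.

5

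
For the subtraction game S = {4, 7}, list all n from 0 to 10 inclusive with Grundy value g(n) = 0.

0, 1, 2, 3

Compute g(0), g(1), … for moves {4, 7}:
g(0) = mex{} = 0
g(1) = mex{} = 0
g(2) = mex{} = 0
g(3) = mex{} = 0
g(4) = mex{0} = 1
g(5) = mex{0} = 1
g(6) = mex{0} = 1
g(7) = mex{0} = 1
g(8) = mex{0,1} = 2
g(9) = mex{0,1} = 2
g(10) = mex{0,1} = 2
The P-positions (g = 0) in 0..10 are 0, 1, 2, 3.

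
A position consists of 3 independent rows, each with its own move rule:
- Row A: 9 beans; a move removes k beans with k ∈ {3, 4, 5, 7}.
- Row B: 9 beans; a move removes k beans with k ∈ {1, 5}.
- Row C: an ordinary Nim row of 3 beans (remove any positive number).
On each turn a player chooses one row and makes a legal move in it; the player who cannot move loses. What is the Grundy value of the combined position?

1

Build the Grundy sequence for row A with g(k) = mex{g(k−s) : s ∈ {3, 4, 5, 7}, s ≤ k}:
g(0) = mex{} = 0
g(1) = mex{} = 0
g(2) = mex{} = 0
g(3) = mex{0} = 1
g(4) = mex{0} = 1
g(5) = mex{0} = 1
g(6) = mex{0,1} = 2
g(7) = mex{0,1} = 2
g(8) = mex{0,1} = 2
g(9) = mex{0,1,2} = 3
So g(9) = 3.
Grundy values for row B (subtraction set {1, 5}):
k:     0  1  2  3  4  5  6  7  8  9
g(k):  0  1  0  1  0  1  0  1  0  1
So g(9) = 1.
Row C is a plain Nim row of size 3, so its Grundy value is 3.
The value of a disjunctive sum is the nim-sum of the parts.
Combined value = 3 ⊕ 1 ⊕ 3 = 1.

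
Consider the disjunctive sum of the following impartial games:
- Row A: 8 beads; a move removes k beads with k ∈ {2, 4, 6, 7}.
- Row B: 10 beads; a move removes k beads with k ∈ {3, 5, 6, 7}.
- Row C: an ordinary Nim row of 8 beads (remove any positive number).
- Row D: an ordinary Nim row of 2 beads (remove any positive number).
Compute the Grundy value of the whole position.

14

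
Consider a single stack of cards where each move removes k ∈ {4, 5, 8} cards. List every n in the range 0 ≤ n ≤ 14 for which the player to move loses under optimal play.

0, 1, 2, 3, 12, 13, 14

Grundy values for subtraction set {4, 5, 8}:
g(0) = mex{} = 0
g(1) = mex{} = 0
g(2) = mex{} = 0
g(3) = mex{} = 0
g(4) = mex{0} = 1
g(5) = mex{0} = 1
g(6) = mex{0} = 1
g(7) = mex{0} = 1
g(8) = mex{0,1} = 2
g(9) = mex{0,1} = 2
g(10) = mex{0,1} = 2
g(11) = mex{0,1} = 2
g(12) = mex{1,2} = 0
g(13) = mex{1,2} = 0
g(14) = mex{1,2} = 0
The P-positions (g = 0) in 0..14 are 0, 1, 2, 3, 12, 13, 14.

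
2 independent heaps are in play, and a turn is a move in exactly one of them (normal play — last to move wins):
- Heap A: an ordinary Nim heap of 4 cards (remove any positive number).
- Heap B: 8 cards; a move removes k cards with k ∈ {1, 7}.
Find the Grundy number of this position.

Heap A is a plain Nim heap of size 4, so its Grundy value is 4.
Grundy values for heap B (subtraction set {1, 7}):
g(0) = mex{} = 0
g(1) = mex{0} = 1
g(2) = mex{1} = 0
g(3) = mex{0} = 1
g(4) = mex{1} = 0
g(5) = mex{0} = 1
g(6) = mex{1} = 0
g(7) = mex{0} = 1
g(8) = mex{1} = 0
So g(8) = 0.
The value of a disjunctive sum is the nim-sum of the parts.
Combined value = 4 ⊕ 0 = 4.

4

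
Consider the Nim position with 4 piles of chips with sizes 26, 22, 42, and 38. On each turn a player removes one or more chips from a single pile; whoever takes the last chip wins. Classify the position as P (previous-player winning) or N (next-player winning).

P-position

Bitwise XOR of the heap sizes:
  011010  (26)
  010110  (22)
  101010  (42)
  100110  (38)
  ------
  000000  (0)
The nim-sum is 0, so this is a P-position: the player to move is in a losing position under optimal play.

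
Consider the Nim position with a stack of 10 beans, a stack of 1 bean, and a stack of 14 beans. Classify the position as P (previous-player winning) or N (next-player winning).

N-position

Nim-sum: 10 ⊕ 1 ⊕ 14 = 5.
The nim-sum is 5 ≠ 0, so this is an N-position: the player to move can win.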